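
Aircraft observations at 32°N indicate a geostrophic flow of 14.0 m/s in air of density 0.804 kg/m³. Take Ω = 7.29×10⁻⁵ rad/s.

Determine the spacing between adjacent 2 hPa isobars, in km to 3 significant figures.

Coriolis parameter at 32°N:
f = 2Ω sin φ = 2 × 7.29×10⁻⁵ × sin 32° = 7.73×10⁻⁵ s⁻¹
Geostrophic balance rearranged: |∂P/∂n| = f ρ V_g
|∂P/∂n| = 7.73×10⁻⁵ × 0.804 × 14.0 = 8.70×10⁻⁴ Pa/m
Isobar spacing: Δn = ΔP/|∂P/∂n| = 200 Pa / 8.70×10⁻⁴ Pa/m = 229974 m ≈ 230 km

230 km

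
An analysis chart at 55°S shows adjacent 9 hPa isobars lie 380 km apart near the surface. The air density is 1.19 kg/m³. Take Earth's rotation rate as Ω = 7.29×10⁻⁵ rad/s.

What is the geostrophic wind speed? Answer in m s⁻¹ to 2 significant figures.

17 m s⁻¹

Coriolis parameter at 55°S:
f = 2Ω sin φ = 2 × 7.29×10⁻⁵ × sin 55° = 1.19×10⁻⁴ s⁻¹
Pressure gradient: |∂P/∂n| = 900 Pa / 380000 m = 2.37×10⁻³ Pa/m
Geostrophic balance (pressure-gradient force = Coriolis force):
V_g = (1/(fρ)) |∂P/∂n| = 2.37×10⁻³ / (1.19×10⁻⁴ × 1.19) = 16.7 m/s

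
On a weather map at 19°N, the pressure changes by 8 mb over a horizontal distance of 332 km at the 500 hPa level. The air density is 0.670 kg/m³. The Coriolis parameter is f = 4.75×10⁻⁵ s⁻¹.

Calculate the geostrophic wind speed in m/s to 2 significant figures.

76 m/s

Pressure gradient: |∂P/∂n| = 800 Pa / 332000 m = 2.41×10⁻³ Pa/m
Geostrophic balance (pressure-gradient force = Coriolis force):
V_g = (1/(fρ)) |∂P/∂n| = 2.41×10⁻³ / (4.75×10⁻⁵ × 0.670) = 75.7 m/s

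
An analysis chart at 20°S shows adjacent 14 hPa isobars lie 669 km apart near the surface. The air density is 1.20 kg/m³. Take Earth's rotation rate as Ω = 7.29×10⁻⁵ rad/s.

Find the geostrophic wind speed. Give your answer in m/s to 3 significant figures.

Coriolis parameter at 20°S:
f = 2Ω sin φ = 2 × 7.29×10⁻⁵ × sin 20° = 4.99×10⁻⁵ s⁻¹
Pressure gradient: |∂P/∂n| = 1400 Pa / 669000 m = 2.09×10⁻³ Pa/m
Geostrophic balance (pressure-gradient force = Coriolis force):
V_g = (1/(fρ)) |∂P/∂n| = 2.09×10⁻³ / (4.99×10⁻⁵ × 1.20) = 35.0 m/s

35.0 m/s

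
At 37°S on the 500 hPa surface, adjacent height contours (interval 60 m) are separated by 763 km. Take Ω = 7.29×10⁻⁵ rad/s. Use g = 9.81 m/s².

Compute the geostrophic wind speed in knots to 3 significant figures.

Coriolis parameter at 37°S:
f = 2Ω sin φ = 2 × 7.29×10⁻⁵ × sin 37° = 8.77×10⁻⁵ s⁻¹
Height gradient: |∂Z/∂n| = 60 m / 763000 m = 7.86×10⁻⁵
On a pressure surface, geostrophic balance gives V_g = (g/f)|∂Z/∂n|:
V_g = 9.81 × 7.86×10⁻⁵ / 8.77×10⁻⁵ = 8.79 m/s
Converting: 8.79 m/s × 1.944 = 17.1 knots

17.1 knots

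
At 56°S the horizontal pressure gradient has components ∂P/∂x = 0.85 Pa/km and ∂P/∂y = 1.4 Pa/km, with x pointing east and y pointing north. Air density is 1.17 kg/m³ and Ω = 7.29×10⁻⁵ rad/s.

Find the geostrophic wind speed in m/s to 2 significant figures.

Coriolis parameter at 56°S:
f = 2Ω sin φ = 2 × 7.29×10⁻⁵ × sin 56° = 1.21×10⁻⁴ s⁻¹
In the Southern Hemisphere f is negative: f = −1.21×10⁻⁴ s⁻¹.
Component geostrophic relations (x east, y north):
u_g = −(1/(fρ)) ∂P/∂y,  v_g = (1/(fρ)) ∂P/∂x
u_g = −(1.4×10⁻³)/(−1.21×10⁻⁴ × 1.17) = 9.90 m/s;  v_g = (0.85×10⁻³)/(−1.21×10⁻⁴ × 1.17) = −6.01 m/s
|V_g| = √(u_g² + v_g²) = 11.6 m/s

12 m/s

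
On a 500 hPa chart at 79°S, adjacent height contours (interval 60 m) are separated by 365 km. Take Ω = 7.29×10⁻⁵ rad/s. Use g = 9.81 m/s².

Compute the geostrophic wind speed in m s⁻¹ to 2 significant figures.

11 m s⁻¹

Coriolis parameter at 79°S:
f = 2Ω sin φ = 2 × 7.29×10⁻⁵ × sin 79° = 1.43×10⁻⁴ s⁻¹
Height gradient: |∂Z/∂n| = 60 m / 365000 m = 1.64×10⁻⁴
On a pressure surface, geostrophic balance gives V_g = (g/f)|∂Z/∂n|:
V_g = 9.81 × 1.64×10⁻⁴ / 1.43×10⁻⁴ = 11.3 m/s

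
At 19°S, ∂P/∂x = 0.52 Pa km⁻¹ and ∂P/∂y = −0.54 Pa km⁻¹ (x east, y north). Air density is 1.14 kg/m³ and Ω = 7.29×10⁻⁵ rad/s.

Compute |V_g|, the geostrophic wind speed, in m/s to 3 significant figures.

13.9 m/s

Coriolis parameter at 19°S:
f = 2Ω sin φ = 2 × 7.29×10⁻⁵ × sin 19° = 4.75×10⁻⁵ s⁻¹
In the Southern Hemisphere f is negative: f = −4.75×10⁻⁵ s⁻¹.
Component geostrophic relations (x east, y north):
u_g = −(1/(fρ)) ∂P/∂y,  v_g = (1/(fρ)) ∂P/∂x
u_g = −(−0.54×10⁻³)/(−4.75×10⁻⁵ × 1.14) = −9.98 m/s;  v_g = (0.52×10⁻³)/(−4.75×10⁻⁵ × 1.14) = −9.61 m/s
|V_g| = √(u_g² + v_g²) = 13.9 m/s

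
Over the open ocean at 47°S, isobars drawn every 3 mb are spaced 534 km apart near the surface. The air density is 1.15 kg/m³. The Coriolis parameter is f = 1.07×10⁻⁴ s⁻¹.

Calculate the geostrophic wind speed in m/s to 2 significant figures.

Pressure gradient: |∂P/∂n| = 300 Pa / 534000 m = 5.62×10⁻⁴ Pa/m
Geostrophic balance (pressure-gradient force = Coriolis force):
V_g = (1/(fρ)) |∂P/∂n| = 5.62×10⁻⁴ / (1.07×10⁻⁴ × 1.15) = 4.57 m/s

4.6 m/s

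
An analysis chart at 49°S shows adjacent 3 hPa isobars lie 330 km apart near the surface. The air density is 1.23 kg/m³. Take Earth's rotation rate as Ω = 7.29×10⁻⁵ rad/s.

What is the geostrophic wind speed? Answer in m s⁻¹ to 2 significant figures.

Coriolis parameter at 49°S:
f = 2Ω sin φ = 2 × 7.29×10⁻⁵ × sin 49° = 1.10×10⁻⁴ s⁻¹
Pressure gradient: |∂P/∂n| = 300 Pa / 330000 m = 9.09×10⁻⁴ Pa/m
Geostrophic balance (pressure-gradient force = Coriolis force):
V_g = (1/(fρ)) |∂P/∂n| = 9.09×10⁻⁴ / (1.10×10⁻⁴ × 1.23) = 6.72 m/s

6.7 m s⁻¹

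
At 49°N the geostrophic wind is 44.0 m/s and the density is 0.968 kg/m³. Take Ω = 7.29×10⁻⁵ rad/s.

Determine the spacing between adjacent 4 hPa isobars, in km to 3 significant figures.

85.3 km

Coriolis parameter at 49°N:
f = 2Ω sin φ = 2 × 7.29×10⁻⁵ × sin 49° = 1.10×10⁻⁴ s⁻¹
Geostrophic balance rearranged: |∂P/∂n| = f ρ V_g
|∂P/∂n| = 1.10×10⁻⁴ × 0.968 × 44.0 = 4.69×10⁻³ Pa/m
Isobar spacing: Δn = ΔP/|∂P/∂n| = 400 Pa / 4.69×10⁻³ Pa/m = 85348 m ≈ 85.3 km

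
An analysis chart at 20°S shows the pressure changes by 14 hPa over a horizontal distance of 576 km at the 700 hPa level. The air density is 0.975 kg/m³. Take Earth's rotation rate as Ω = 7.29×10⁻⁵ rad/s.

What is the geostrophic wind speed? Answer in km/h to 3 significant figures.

Coriolis parameter at 20°S:
f = 2Ω sin φ = 2 × 7.29×10⁻⁵ × sin 20° = 4.99×10⁻⁵ s⁻¹
Pressure gradient: |∂P/∂n| = 1400 Pa / 576000 m = 2.43×10⁻³ Pa/m
Geostrophic balance (pressure-gradient force = Coriolis force):
V_g = (1/(fρ)) |∂P/∂n| = 2.43×10⁻³ / (4.99×10⁻⁵ × 0.975) = 50.0 m/s
Converting: 50.0 m/s × 3.6 = 180 km/h

180 km/h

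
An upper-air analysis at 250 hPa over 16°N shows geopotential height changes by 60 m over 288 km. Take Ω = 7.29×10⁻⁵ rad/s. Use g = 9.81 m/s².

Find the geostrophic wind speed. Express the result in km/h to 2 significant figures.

180 km/h

Coriolis parameter at 16°N:
f = 2Ω sin φ = 2 × 7.29×10⁻⁵ × sin 16° = 4.02×10⁻⁵ s⁻¹
Height gradient: |∂Z/∂n| = 60 m / 288000 m = 2.08×10⁻⁴
On a pressure surface, geostrophic balance gives V_g = (g/f)|∂Z/∂n|:
V_g = 9.81 × 2.08×10⁻⁴ / 4.02×10⁻⁵ = 50.9 m/s
Converting: 50.9 m/s × 3.6 = 180 km/h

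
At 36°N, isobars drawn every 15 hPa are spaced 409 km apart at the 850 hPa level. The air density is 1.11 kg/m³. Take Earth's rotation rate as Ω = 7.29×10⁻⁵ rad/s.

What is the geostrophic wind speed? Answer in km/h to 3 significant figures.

Coriolis parameter at 36°N:
f = 2Ω sin φ = 2 × 7.29×10⁻⁵ × sin 36° = 8.57×10⁻⁵ s⁻¹
Pressure gradient: |∂P/∂n| = 1500 Pa / 409000 m = 3.67×10⁻³ Pa/m
Geostrophic balance (pressure-gradient force = Coriolis force):
V_g = (1/(fρ)) |∂P/∂n| = 3.67×10⁻³ / (8.57×10⁻⁵ × 1.11) = 38.6 m/s
Converting: 38.6 m/s × 3.6 = 139 km/h

139 km/h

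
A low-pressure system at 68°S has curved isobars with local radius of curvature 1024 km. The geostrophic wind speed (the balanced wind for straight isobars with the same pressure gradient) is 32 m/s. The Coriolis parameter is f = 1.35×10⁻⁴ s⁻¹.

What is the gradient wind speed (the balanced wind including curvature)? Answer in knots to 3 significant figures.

52.1 knots

Around a low, centrifugal force acts outward with Coriolis, so pressure-gradient force balances both:
(1/ρ)|∂P/∂n| = fV + V²/R  →  V² + fR·V − fR·V_g = 0
With fR = 1.35×10⁻⁴ × 1024×10³ m = 138 m/s:
V = [−fR + √((fR)² + 4 fR V_g)]/2 = [−138 + √(138² + 4×138×32)]/2 = 26.8 m/s
Subgeostrophic (V < V_g = 32 m/s), as expected around a low.
Converting: 26.8 m/s × 1.944 = 52.1 knots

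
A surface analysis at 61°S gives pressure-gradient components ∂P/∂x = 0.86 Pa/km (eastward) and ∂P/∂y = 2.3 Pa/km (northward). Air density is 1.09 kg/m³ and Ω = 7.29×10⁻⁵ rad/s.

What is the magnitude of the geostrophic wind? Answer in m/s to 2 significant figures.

18 m/s

Coriolis parameter at 61°S:
f = 2Ω sin φ = 2 × 7.29×10⁻⁵ × sin 61° = 1.28×10⁻⁴ s⁻¹
In the Southern Hemisphere f is negative: f = −1.28×10⁻⁴ s⁻¹.
Component geostrophic relations (x east, y north):
u_g = −(1/(fρ)) ∂P/∂y,  v_g = (1/(fρ)) ∂P/∂x
u_g = −(2.3×10⁻³)/(−1.28×10⁻⁴ × 1.09) = 16.5 m/s;  v_g = (0.86×10⁻³)/(−1.28×10⁻⁴ × 1.09) = −6.19 m/s
|V_g| = √(u_g² + v_g²) = 17.7 m/s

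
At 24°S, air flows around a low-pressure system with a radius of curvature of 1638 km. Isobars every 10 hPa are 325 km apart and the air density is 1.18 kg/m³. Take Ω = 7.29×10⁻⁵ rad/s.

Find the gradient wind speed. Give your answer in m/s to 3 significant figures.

32.9 m/s

Coriolis parameter at 24°S:
f = 2Ω sin φ = 2 × 7.29×10⁻⁵ × sin 24° = 5.93×10⁻⁵ s⁻¹
Pressure gradient: |∂P/∂n| = 1000 Pa / 325000 m = 3.08×10⁻³ Pa/m
Geostrophic speed: V_g = |∂P/∂n|/(fρ) = 3.08×10⁻³/(5.93×10⁻⁵ × 1.18) = 44.0 m/s
Around a low, centrifugal force acts outward with Coriolis, so pressure-gradient force balances both:
(1/ρ)|∂P/∂n| = fV + V²/R  →  V² + fR·V − fR·V_g = 0
With fR = 5.93×10⁻⁵ × 1638×10³ m = 97.1 m/s:
V = [−fR + √((fR)² + 4 fR V_g)]/2 = [−97.1 + √(97.1² + 4×97.1×44)]/2 = 32.9 m/s
Subgeostrophic (V < V_g = 44 m/s), as expected around a low.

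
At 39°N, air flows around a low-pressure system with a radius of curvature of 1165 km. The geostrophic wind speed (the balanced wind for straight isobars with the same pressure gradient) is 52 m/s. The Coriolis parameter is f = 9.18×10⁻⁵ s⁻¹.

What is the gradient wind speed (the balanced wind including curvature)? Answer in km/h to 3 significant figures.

138 km/h

Around a low, centrifugal force acts outward with Coriolis, so pressure-gradient force balances both:
(1/ρ)|∂P/∂n| = fV + V²/R  →  V² + fR·V − fR·V_g = 0
With fR = 9.18×10⁻⁵ × 1165×10³ m = 107 m/s:
V = [−fR + √((fR)² + 4 fR V_g)]/2 = [−107 + √(107² + 4×107×52)]/2 = 38.3 m/s
Subgeostrophic (V < V_g = 52 m/s), as expected around a low.
Converting: 38.3 m/s × 3.6 = 138 km/h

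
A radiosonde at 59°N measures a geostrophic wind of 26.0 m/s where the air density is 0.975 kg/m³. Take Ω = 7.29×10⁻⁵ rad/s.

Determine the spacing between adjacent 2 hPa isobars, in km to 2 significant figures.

63 km

Coriolis parameter at 59°N:
f = 2Ω sin φ = 2 × 7.29×10⁻⁵ × sin 59° = 1.25×10⁻⁴ s⁻¹
Geostrophic balance rearranged: |∂P/∂n| = f ρ V_g
|∂P/∂n| = 1.25×10⁻⁴ × 0.975 × 26.0 = 3.17×10⁻³ Pa/m
Isobar spacing: Δn = ΔP/|∂P/∂n| = 200 Pa / 3.17×10⁻³ Pa/m = 63129 m ≈ 63 km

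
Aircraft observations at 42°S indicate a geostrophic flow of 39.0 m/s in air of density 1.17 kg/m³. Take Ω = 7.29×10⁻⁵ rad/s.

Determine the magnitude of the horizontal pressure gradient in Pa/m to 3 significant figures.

4.45×10⁻³ Pa/m

Coriolis parameter at 42°S:
f = 2Ω sin φ = 2 × 7.29×10⁻⁵ × sin 42° = 9.76×10⁻⁵ s⁻¹
Geostrophic balance rearranged: |∂P/∂n| = f ρ V_g
|∂P/∂n| = 9.76×10⁻⁵ × 1.17 × 39.0 = 4.45×10⁻³ Pa/m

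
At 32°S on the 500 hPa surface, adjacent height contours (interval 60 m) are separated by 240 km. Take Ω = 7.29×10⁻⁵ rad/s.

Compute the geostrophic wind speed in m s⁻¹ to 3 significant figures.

31.7 m s⁻¹

Coriolis parameter at 32°S:
f = 2Ω sin φ = 2 × 7.29×10⁻⁵ × sin 32° = 7.73×10⁻⁵ s⁻¹
Height gradient: |∂Z/∂n| = 60 m / 240000 m = 2.50×10⁻⁴
On a pressure surface, geostrophic balance gives V_g = (g/f)|∂Z/∂n|:
V_g = 9.81 × 2.50×10⁻⁴ / 7.73×10⁻⁵ = 31.7 m/s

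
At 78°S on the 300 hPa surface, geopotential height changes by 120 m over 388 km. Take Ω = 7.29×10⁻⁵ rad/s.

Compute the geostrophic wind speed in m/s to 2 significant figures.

21 m/s

Coriolis parameter at 78°S:
f = 2Ω sin φ = 2 × 7.29×10⁻⁵ × sin 78° = 1.43×10⁻⁴ s⁻¹
Height gradient: |∂Z/∂n| = 120 m / 388000 m = 3.09×10⁻⁴
On a pressure surface, geostrophic balance gives V_g = (g/f)|∂Z/∂n|:
V_g = 9.81 × 3.09×10⁻⁴ / 1.43×10⁻⁴ = 21.3 m/s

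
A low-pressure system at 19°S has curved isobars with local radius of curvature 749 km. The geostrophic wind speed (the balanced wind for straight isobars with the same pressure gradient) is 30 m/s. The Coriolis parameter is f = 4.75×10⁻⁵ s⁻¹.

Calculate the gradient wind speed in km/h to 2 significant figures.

70 km/h

Around a low, centrifugal force acts outward with Coriolis, so pressure-gradient force balances both:
(1/ρ)|∂P/∂n| = fV + V²/R  →  V² + fR·V − fR·V_g = 0
With fR = 4.75×10⁻⁵ × 749×10³ m = 35.6 m/s:
V = [−fR + √((fR)² + 4 fR V_g)]/2 = [−35.6 + √(35.6² + 4×35.6×30)]/2 = 19.4 m/s
Subgeostrophic (V < V_g = 30 m/s), as expected around a low.
Converting: 19.4 m/s × 3.6 = 70 km/h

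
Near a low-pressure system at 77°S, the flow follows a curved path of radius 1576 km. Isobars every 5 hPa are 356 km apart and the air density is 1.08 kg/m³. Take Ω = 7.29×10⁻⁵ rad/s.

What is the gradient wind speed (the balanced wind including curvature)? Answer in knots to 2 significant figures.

17 knots

Coriolis parameter at 77°S:
f = 2Ω sin φ = 2 × 7.29×10⁻⁵ × sin 77° = 1.42×10⁻⁴ s⁻¹
Pressure gradient: |∂P/∂n| = 500 Pa / 356000 m = 1.40×10⁻³ Pa/m
Geostrophic speed: V_g = |∂P/∂n|/(fρ) = 1.40×10⁻³/(1.42×10⁻⁴ × 1.08) = 9.15 m/s
Around a low, centrifugal force acts outward with Coriolis, so pressure-gradient force balances both:
(1/ρ)|∂P/∂n| = fV + V²/R  →  V² + fR·V − fR·V_g = 0
With fR = 1.42×10⁻⁴ × 1576×10³ m = 224 m/s:
V = [−fR + √((fR)² + 4 fR V_g)]/2 = [−224 + √(224² + 4×224×9.15)]/2 = 8.81 m/s
Subgeostrophic (V < V_g = 9.15 m/s), as expected around a low.
Converting: 8.81 m/s × 1.944 = 17 knots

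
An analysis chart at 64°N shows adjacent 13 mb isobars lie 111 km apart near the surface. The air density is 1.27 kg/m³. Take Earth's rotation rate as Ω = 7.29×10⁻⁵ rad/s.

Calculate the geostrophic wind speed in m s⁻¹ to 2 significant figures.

70 m s⁻¹

Coriolis parameter at 64°N:
f = 2Ω sin φ = 2 × 7.29×10⁻⁵ × sin 64° = 1.31×10⁻⁴ s⁻¹
Pressure gradient: |∂P/∂n| = 1300 Pa / 111000 m = 1.17×10⁻² Pa/m
Geostrophic balance (pressure-gradient force = Coriolis force):
V_g = (1/(fρ)) |∂P/∂n| = 1.17×10⁻² / (1.31×10⁻⁴ × 1.27) = 70.4 m/s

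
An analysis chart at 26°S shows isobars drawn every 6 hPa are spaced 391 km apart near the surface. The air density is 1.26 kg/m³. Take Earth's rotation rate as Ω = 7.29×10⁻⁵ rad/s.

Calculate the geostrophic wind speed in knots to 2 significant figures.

Coriolis parameter at 26°S:
f = 2Ω sin φ = 2 × 7.29×10⁻⁵ × sin 26° = 6.39×10⁻⁵ s⁻¹
Pressure gradient: |∂P/∂n| = 600 Pa / 391000 m = 1.53×10⁻³ Pa/m
Geostrophic balance (pressure-gradient force = Coriolis force):
V_g = (1/(fρ)) |∂P/∂n| = 1.53×10⁻³ / (6.39×10⁻⁵ × 1.26) = 19.1 m/s
Converting: 19.1 m/s × 1.944 = 37 knots

37 knots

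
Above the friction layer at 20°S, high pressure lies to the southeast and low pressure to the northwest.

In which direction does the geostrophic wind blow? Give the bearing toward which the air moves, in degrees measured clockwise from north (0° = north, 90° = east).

225°

The pressure-gradient force points toward the northwest (bearing 315°).
Geostrophic balance: in the Southern Hemisphere the Coriolis force deflects motion to the left, so the geostrophic wind blows 90° to the left of the pressure-gradient force (low pressure on the right).
Rotating 315° by 90° counterclockwise gives 225° — the wind blows toward the southwest.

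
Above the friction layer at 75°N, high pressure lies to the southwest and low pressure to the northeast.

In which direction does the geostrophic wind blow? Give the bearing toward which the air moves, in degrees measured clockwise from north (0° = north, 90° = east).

135°

The pressure-gradient force points toward the northeast (bearing 045°).
Geostrophic balance: in the Northern Hemisphere the Coriolis force deflects motion to the right, so the geostrophic wind blows 90° to the right of the pressure-gradient force (low pressure on the left).
Rotating 045° by 90° clockwise gives 135° — the wind blows toward the southeast.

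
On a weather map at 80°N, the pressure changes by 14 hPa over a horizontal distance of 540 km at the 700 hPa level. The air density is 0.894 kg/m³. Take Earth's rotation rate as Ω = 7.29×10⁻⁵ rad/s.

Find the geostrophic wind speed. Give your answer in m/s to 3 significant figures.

Coriolis parameter at 80°N:
f = 2Ω sin φ = 2 × 7.29×10⁻⁵ × sin 80° = 1.44×10⁻⁴ s⁻¹
Pressure gradient: |∂P/∂n| = 1400 Pa / 540000 m = 2.59×10⁻³ Pa/m
Geostrophic balance (pressure-gradient force = Coriolis force):
V_g = (1/(fρ)) |∂P/∂n| = 2.59×10⁻³ / (1.44×10⁻⁴ × 0.894) = 20.2 m/s

20.2 m/s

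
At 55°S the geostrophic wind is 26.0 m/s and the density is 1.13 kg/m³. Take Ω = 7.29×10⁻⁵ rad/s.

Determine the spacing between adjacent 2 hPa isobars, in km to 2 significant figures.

57 km

Coriolis parameter at 55°S:
f = 2Ω sin φ = 2 × 7.29×10⁻⁵ × sin 55° = 1.19×10⁻⁴ s⁻¹
Geostrophic balance rearranged: |∂P/∂n| = f ρ V_g
|∂P/∂n| = 1.19×10⁻⁴ × 1.13 × 26.0 = 3.51×10⁻³ Pa/m
Isobar spacing: Δn = ΔP/|∂P/∂n| = 200 Pa / 3.51×10⁻³ Pa/m = 56998 m ≈ 57 km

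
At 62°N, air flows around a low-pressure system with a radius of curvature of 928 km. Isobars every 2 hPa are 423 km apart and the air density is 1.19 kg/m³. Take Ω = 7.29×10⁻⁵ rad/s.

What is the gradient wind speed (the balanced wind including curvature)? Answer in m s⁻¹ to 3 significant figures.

Coriolis parameter at 62°N:
f = 2Ω sin φ = 2 × 7.29×10⁻⁵ × sin 62° = 1.29×10⁻⁴ s⁻¹
Pressure gradient: |∂P/∂n| = 200 Pa / 423000 m = 4.73×10⁻⁴ Pa/m
Geostrophic speed: V_g = |∂P/∂n|/(fρ) = 4.73×10⁻⁴/(1.29×10⁻⁴ × 1.19) = 3.09 m/s
Around a low, centrifugal force acts outward with Coriolis, so pressure-gradient force balances both:
(1/ρ)|∂P/∂n| = fV + V²/R  →  V² + fR·V − fR·V_g = 0
With fR = 1.29×10⁻⁴ × 928×10³ m = 119 m/s:
V = [−fR + √((fR)² + 4 fR V_g)]/2 = [−119 + √(119² + 4×119×3.09)]/2 = 3.01 m/s
Subgeostrophic (V < V_g = 3.09 m/s), as expected around a low.

3.01 m s⁻¹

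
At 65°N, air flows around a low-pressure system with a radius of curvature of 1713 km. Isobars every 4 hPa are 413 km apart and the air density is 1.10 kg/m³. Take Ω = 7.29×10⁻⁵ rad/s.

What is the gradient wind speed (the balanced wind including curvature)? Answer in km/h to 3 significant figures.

Coriolis parameter at 65°N:
f = 2Ω sin φ = 2 × 7.29×10⁻⁵ × sin 65° = 1.32×10⁻⁴ s⁻¹
Pressure gradient: |∂P/∂n| = 400 Pa / 413000 m = 9.69×10⁻⁴ Pa/m
Geostrophic speed: V_g = |∂P/∂n|/(fρ) = 9.69×10⁻⁴/(1.32×10⁻⁴ × 1.10) = 6.66 m/s
Around a low, centrifugal force acts outward with Coriolis, so pressure-gradient force balances both:
(1/ρ)|∂P/∂n| = fV + V²/R  →  V² + fR·V − fR·V_g = 0
With fR = 1.32×10⁻⁴ × 1713×10³ m = 226 m/s:
V = [−fR + √((fR)² + 4 fR V_g)]/2 = [−226 + √(226² + 4×226×6.66)]/2 = 6.48 m/s
Subgeostrophic (V < V_g = 6.66 m/s), as expected around a low.
Converting: 6.48 m/s × 3.6 = 23.3 km/h

23.3 km/h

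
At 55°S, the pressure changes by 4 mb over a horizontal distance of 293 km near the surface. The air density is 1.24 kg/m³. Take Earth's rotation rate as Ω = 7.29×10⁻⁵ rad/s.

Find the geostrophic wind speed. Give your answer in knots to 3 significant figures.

Coriolis parameter at 55°S:
f = 2Ω sin φ = 2 × 7.29×10⁻⁵ × sin 55° = 1.19×10⁻⁴ s⁻¹
Pressure gradient: |∂P/∂n| = 400 Pa / 293000 m = 1.37×10⁻³ Pa/m
Geostrophic balance (pressure-gradient force = Coriolis force):
V_g = (1/(fρ)) |∂P/∂n| = 1.37×10⁻³ / (1.19×10⁻⁴ × 1.24) = 9.22 m/s
Converting: 9.22 m/s × 1.944 = 17.9 knots

17.9 knots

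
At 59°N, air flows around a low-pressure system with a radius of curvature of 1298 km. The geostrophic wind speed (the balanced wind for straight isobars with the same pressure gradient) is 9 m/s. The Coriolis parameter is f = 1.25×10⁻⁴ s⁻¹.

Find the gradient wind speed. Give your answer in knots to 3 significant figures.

Around a low, centrifugal force acts outward with Coriolis, so pressure-gradient force balances both:
(1/ρ)|∂P/∂n| = fV + V²/R  →  V² + fR·V − fR·V_g = 0
With fR = 1.25×10⁻⁴ × 1298×10³ m = 162 m/s:
V = [−fR + √((fR)² + 4 fR V_g)]/2 = [−162 + √(162² + 4×162×9)]/2 = 8.55 m/s
Subgeostrophic (V < V_g = 9 m/s), as expected around a low.
Converting: 8.55 m/s × 1.944 = 16.6 knots

16.6 knots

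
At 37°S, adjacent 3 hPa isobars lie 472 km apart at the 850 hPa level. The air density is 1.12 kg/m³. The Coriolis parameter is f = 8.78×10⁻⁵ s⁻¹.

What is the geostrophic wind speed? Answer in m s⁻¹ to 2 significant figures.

Pressure gradient: |∂P/∂n| = 300 Pa / 472000 m = 6.36×10⁻⁴ Pa/m
Geostrophic balance (pressure-gradient force = Coriolis force):
V_g = (1/(fρ)) |∂P/∂n| = 6.36×10⁻⁴ / (8.78×10⁻⁵ × 1.12) = 6.46 m/s

6.5 m s⁻¹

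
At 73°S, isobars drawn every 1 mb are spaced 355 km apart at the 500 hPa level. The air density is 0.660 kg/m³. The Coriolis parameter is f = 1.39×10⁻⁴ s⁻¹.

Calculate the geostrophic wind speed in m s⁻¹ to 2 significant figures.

3.1 m s⁻¹

Pressure gradient: |∂P/∂n| = 100 Pa / 355000 m = 2.82×10⁻⁴ Pa/m
Geostrophic balance (pressure-gradient force = Coriolis force):
V_g = (1/(fρ)) |∂P/∂n| = 2.82×10⁻⁴ / (1.39×10⁻⁴ × 0.660) = 3.07 m/s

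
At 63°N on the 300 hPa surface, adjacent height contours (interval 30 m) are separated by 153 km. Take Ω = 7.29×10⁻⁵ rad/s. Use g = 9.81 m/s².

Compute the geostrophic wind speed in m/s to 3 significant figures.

14.8 m/s

Coriolis parameter at 63°N:
f = 2Ω sin φ = 2 × 7.29×10⁻⁵ × sin 63° = 1.30×10⁻⁴ s⁻¹
Height gradient: |∂Z/∂n| = 30 m / 153000 m = 1.96×10⁻⁴
On a pressure surface, geostrophic balance gives V_g = (g/f)|∂Z/∂n|:
V_g = 9.81 × 1.96×10⁻⁴ / 1.30×10⁻⁴ = 14.8 m/s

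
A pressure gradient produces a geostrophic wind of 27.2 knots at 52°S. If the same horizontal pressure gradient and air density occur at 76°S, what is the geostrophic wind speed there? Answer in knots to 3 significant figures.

22.1 knots

With the same pressure gradient and density, V_g ∝ 1/f ∝ 1/sin φ.
V₂ = V₁ · sin φ₁ / sin φ₂ = 27.2 × sin 52° / sin 76°
V₂ = 27.2 × 0.7880/0.9703 = 22.1 knots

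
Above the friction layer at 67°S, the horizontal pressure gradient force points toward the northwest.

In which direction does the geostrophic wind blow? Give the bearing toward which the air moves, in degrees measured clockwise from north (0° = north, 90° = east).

225°

The pressure-gradient force points toward the northwest (bearing 315°).
Geostrophic balance: in the Southern Hemisphere the Coriolis force deflects motion to the left, so the geostrophic wind blows 90° to the left of the pressure-gradient force (low pressure on the right).
Rotating 315° by 90° counterclockwise gives 225° — the wind blows toward the southwest.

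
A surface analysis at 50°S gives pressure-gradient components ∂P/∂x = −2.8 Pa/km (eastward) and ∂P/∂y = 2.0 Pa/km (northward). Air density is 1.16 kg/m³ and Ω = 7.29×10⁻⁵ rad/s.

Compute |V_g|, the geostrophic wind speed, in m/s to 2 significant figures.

27 m/s

Coriolis parameter at 50°S:
f = 2Ω sin φ = 2 × 7.29×10⁻⁵ × sin 50° = 1.12×10⁻⁴ s⁻¹
In the Southern Hemisphere f is negative: f = −1.12×10⁻⁴ s⁻¹.
Component geostrophic relations (x east, y north):
u_g = −(1/(fρ)) ∂P/∂y,  v_g = (1/(fρ)) ∂P/∂x
u_g = −(2.0×10⁻³)/(−1.12×10⁻⁴ × 1.16) = 15.4 m/s;  v_g = (−2.8×10⁻³)/(−1.12×10⁻⁴ × 1.16) = 21.6 m/s
|V_g| = √(u_g² + v_g²) = 26.6 m/s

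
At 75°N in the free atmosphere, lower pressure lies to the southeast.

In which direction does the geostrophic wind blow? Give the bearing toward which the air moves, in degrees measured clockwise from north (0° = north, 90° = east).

The pressure-gradient force points toward the southeast (bearing 135°).
Geostrophic balance: in the Northern Hemisphere the Coriolis force deflects motion to the right, so the geostrophic wind blows 90° to the right of the pressure-gradient force (low pressure on the left).
Rotating 135° by 90° clockwise gives 225° — the wind blows toward the southwest.

225°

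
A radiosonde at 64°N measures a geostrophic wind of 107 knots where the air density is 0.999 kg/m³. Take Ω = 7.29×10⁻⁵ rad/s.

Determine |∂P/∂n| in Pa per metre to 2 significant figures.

7.2×10⁻³ Pa/m

Coriolis parameter at 64°N:
f = 2Ω sin φ = 2 × 7.29×10⁻⁵ × sin 64° = 1.31×10⁻⁴ s⁻¹
Wind speed in SI: 107 knots = 55.0 m/s
Geostrophic balance rearranged: |∂P/∂n| = f ρ V_g
|∂P/∂n| = 1.31×10⁻⁴ × 0.999 × 55.0 = 7.21×10⁻³ Pa/m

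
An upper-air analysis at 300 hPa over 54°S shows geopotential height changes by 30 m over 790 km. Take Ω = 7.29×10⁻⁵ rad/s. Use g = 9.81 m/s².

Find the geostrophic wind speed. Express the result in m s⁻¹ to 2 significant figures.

Coriolis parameter at 54°S:
f = 2Ω sin φ = 2 × 7.29×10⁻⁵ × sin 54° = 1.18×10⁻⁴ s⁻¹
Height gradient: |∂Z/∂n| = 30 m / 790000 m = 3.80×10⁻⁵
On a pressure surface, geostrophic balance gives V_g = (g/f)|∂Z/∂n|:
V_g = 9.81 × 3.80×10⁻⁵ / 1.18×10⁻⁴ = 3.16 m/s

3.2 m s⁻¹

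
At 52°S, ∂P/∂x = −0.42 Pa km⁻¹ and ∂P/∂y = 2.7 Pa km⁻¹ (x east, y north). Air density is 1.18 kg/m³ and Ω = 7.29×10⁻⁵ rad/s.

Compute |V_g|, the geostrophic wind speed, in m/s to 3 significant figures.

Coriolis parameter at 52°S:
f = 2Ω sin φ = 2 × 7.29×10⁻⁵ × sin 52° = 1.15×10⁻⁴ s⁻¹
In the Southern Hemisphere f is negative: f = −1.15×10⁻⁴ s⁻¹.
Component geostrophic relations (x east, y north):
u_g = −(1/(fρ)) ∂P/∂y,  v_g = (1/(fρ)) ∂P/∂x
u_g = −(2.7×10⁻³)/(−1.15×10⁻⁴ × 1.18) = 19.9 m/s;  v_g = (−0.42×10⁻³)/(−1.15×10⁻⁴ × 1.18) = 3.10 m/s
|V_g| = √(u_g² + v_g²) = 20.2 m/s

20.2 m/s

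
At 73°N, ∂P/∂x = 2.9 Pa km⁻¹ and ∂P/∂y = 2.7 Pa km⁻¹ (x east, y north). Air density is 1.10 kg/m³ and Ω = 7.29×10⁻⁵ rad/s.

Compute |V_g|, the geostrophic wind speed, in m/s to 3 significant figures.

25.8 m/s

Coriolis parameter at 73°N:
f = 2Ω sin φ = 2 × 7.29×10⁻⁵ × sin 73° = 1.39×10⁻⁴ s⁻¹
Component geostrophic relations (x east, y north):
u_g = −(1/(fρ)) ∂P/∂y,  v_g = (1/(fρ)) ∂P/∂x
u_g = −(2.7×10⁻³)/(1.39×10⁻⁴ × 1.10) = −17.6 m/s;  v_g = (2.9×10⁻³)/(1.39×10⁻⁴ × 1.10) = 18.9 m/s
|V_g| = √(u_g² + v_g²) = 25.8 m/s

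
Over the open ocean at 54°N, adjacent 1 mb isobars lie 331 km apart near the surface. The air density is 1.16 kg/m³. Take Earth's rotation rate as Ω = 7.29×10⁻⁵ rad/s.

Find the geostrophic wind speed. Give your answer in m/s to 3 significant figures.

Coriolis parameter at 54°N:
f = 2Ω sin φ = 2 × 7.29×10⁻⁵ × sin 54° = 1.18×10⁻⁴ s⁻¹
Pressure gradient: |∂P/∂n| = 100 Pa / 331000 m = 3.02×10⁻⁴ Pa/m
Geostrophic balance (pressure-gradient force = Coriolis force):
V_g = (1/(fρ)) |∂P/∂n| = 3.02×10⁻⁴ / (1.18×10⁻⁴ × 1.16) = 2.21 m/s

2.21 m/s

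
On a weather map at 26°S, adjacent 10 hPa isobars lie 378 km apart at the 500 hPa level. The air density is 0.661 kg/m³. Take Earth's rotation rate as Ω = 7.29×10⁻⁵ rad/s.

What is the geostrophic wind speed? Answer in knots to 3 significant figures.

122 knots

Coriolis parameter at 26°S:
f = 2Ω sin φ = 2 × 7.29×10⁻⁵ × sin 26° = 6.39×10⁻⁵ s⁻¹
Pressure gradient: |∂P/∂n| = 1000 Pa / 378000 m = 2.65×10⁻³ Pa/m
Geostrophic balance (pressure-gradient force = Coriolis force):
V_g = (1/(fρ)) |∂P/∂n| = 2.65×10⁻³ / (6.39×10⁻⁵ × 0.661) = 62.6 m/s
Converting: 62.6 m/s × 1.944 = 122 knots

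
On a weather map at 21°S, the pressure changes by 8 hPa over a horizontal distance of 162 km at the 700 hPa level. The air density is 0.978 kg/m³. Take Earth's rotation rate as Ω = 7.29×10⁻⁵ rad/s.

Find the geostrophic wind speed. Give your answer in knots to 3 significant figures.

Coriolis parameter at 21°S:
f = 2Ω sin φ = 2 × 7.29×10⁻⁵ × sin 21° = 5.23×10⁻⁵ s⁻¹
Pressure gradient: |∂P/∂n| = 800 Pa / 162000 m = 4.94×10⁻³ Pa/m
Geostrophic balance (pressure-gradient force = Coriolis force):
V_g = (1/(fρ)) |∂P/∂n| = 4.94×10⁻³ / (5.23×10⁻⁵ × 0.978) = 96.6 m/s
Converting: 96.6 m/s × 1.944 = 188 knots

188 knots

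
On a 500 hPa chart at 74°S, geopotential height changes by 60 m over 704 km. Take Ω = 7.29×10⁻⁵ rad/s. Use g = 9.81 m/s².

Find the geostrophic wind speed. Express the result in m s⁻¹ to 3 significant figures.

5.97 m s⁻¹

Coriolis parameter at 74°S:
f = 2Ω sin φ = 2 × 7.29×10⁻⁵ × sin 74° = 1.40×10⁻⁴ s⁻¹
Height gradient: |∂Z/∂n| = 60 m / 704000 m = 8.52×10⁻⁵
On a pressure surface, geostrophic balance gives V_g = (g/f)|∂Z/∂n|:
V_g = 9.81 × 8.52×10⁻⁵ / 1.40×10⁻⁴ = 5.97 m/s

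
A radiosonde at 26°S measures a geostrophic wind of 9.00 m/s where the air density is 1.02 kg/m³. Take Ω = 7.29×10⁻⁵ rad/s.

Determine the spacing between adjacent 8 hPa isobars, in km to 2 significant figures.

1400 km

Coriolis parameter at 26°S:
f = 2Ω sin φ = 2 × 7.29×10⁻⁵ × sin 26° = 6.39×10⁻⁵ s⁻¹
Geostrophic balance rearranged: |∂P/∂n| = f ρ V_g
|∂P/∂n| = 6.39×10⁻⁵ × 1.02 × 9.00 = 5.87×10⁻⁴ Pa/m
Isobar spacing: Δn = ΔP/|∂P/∂n| = 800 Pa / 5.87×10⁻⁴ Pa/m = 1363477 m ≈ 1400 km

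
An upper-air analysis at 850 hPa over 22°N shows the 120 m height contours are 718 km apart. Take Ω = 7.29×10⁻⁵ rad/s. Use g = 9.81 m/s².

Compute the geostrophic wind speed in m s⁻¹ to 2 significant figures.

Coriolis parameter at 22°N:
f = 2Ω sin φ = 2 × 7.29×10⁻⁵ × sin 22° = 5.46×10⁻⁵ s⁻¹
Height gradient: |∂Z/∂n| = 120 m / 718000 m = 1.67×10⁻⁴
On a pressure surface, geostrophic balance gives V_g = (g/f)|∂Z/∂n|:
V_g = 9.81 × 1.67×10⁻⁴ / 5.46×10⁻⁵ = 30.0 m/s

30 m s⁻¹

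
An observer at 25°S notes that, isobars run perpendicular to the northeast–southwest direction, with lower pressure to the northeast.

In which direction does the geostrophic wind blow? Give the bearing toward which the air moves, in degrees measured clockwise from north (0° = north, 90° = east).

The pressure-gradient force points toward the northeast (bearing 045°).
Geostrophic balance: in the Southern Hemisphere the Coriolis force deflects motion to the left, so the geostrophic wind blows 90° to the left of the pressure-gradient force (low pressure on the right).
Rotating 045° by 90° counterclockwise gives 315° — the wind blows toward the northwest.

315°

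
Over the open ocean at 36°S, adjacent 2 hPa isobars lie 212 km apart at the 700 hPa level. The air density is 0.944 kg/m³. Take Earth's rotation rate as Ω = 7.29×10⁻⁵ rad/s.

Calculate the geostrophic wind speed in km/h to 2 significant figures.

Coriolis parameter at 36°S:
f = 2Ω sin φ = 2 × 7.29×10⁻⁵ × sin 36° = 8.57×10⁻⁵ s⁻¹
Pressure gradient: |∂P/∂n| = 200 Pa / 212000 m = 9.43×10⁻⁴ Pa/m
Geostrophic balance (pressure-gradient force = Coriolis force):
V_g = (1/(fρ)) |∂P/∂n| = 9.43×10⁻⁴ / (8.57×10⁻⁵ × 0.944) = 11.7 m/s
Converting: 11.7 m/s × 3.6 = 42 km/h

42 km/h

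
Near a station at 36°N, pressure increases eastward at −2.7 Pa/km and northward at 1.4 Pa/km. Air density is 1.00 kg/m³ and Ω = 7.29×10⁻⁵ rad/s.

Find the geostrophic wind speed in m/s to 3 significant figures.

35.5 m/s

Coriolis parameter at 36°N:
f = 2Ω sin φ = 2 × 7.29×10⁻⁵ × sin 36° = 8.57×10⁻⁵ s⁻¹
Component geostrophic relations (x east, y north):
u_g = −(1/(fρ)) ∂P/∂y,  v_g = (1/(fρ)) ∂P/∂x
u_g = −(1.4×10⁻³)/(8.57×10⁻⁵ × 1.00) = −16.3 m/s;  v_g = (−2.7×10⁻³)/(8.57×10⁻⁵ × 1.00) = −31.5 m/s
|V_g| = √(u_g² + v_g²) = 35.5 m/s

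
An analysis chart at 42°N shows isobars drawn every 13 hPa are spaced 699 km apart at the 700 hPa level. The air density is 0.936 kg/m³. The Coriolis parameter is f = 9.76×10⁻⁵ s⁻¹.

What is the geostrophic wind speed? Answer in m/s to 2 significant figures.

20 m/s

Pressure gradient: |∂P/∂n| = 1300 Pa / 699000 m = 1.86×10⁻³ Pa/m
Geostrophic balance (pressure-gradient force = Coriolis force):
V_g = (1/(fρ)) |∂P/∂n| = 1.86×10⁻³ / (9.76×10⁻⁵ × 0.936) = 20.4 m/s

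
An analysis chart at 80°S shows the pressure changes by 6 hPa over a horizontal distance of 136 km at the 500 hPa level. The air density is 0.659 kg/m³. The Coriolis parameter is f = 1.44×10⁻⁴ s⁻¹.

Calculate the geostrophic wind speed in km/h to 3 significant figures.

167 km/h

Pressure gradient: |∂P/∂n| = 600 Pa / 136000 m = 4.41×10⁻³ Pa/m
Geostrophic balance (pressure-gradient force = Coriolis force):
V_g = (1/(fρ)) |∂P/∂n| = 4.41×10⁻³ / (1.44×10⁻⁴ × 0.659) = 46.5 m/s
Converting: 46.5 m/s × 3.6 = 167 km/h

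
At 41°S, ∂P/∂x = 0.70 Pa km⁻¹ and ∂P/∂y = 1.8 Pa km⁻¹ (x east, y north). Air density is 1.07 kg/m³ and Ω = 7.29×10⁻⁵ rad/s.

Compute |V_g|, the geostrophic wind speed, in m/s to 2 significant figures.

19 m/s

Coriolis parameter at 41°S:
f = 2Ω sin φ = 2 × 7.29×10⁻⁵ × sin 41° = 9.57×10⁻⁵ s⁻¹
In the Southern Hemisphere f is negative: f = −9.57×10⁻⁵ s⁻¹.
Component geostrophic relations (x east, y north):
u_g = −(1/(fρ)) ∂P/∂y,  v_g = (1/(fρ)) ∂P/∂x
u_g = −(1.8×10⁻³)/(−9.57×10⁻⁵ × 1.07) = 17.6 m/s;  v_g = (0.70×10⁻³)/(−9.57×10⁻⁵ × 1.07) = −6.84 m/s
|V_g| = √(u_g² + v_g²) = 18.9 m/s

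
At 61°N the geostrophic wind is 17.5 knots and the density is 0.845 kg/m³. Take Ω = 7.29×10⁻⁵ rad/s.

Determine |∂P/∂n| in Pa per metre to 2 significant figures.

Coriolis parameter at 61°N:
f = 2Ω sin φ = 2 × 7.29×10⁻⁵ × sin 61° = 1.28×10⁻⁴ s⁻¹
Wind speed in SI: 17.5 knots = 9.00 m/s
Geostrophic balance rearranged: |∂P/∂n| = f ρ V_g
|∂P/∂n| = 1.28×10⁻⁴ × 0.845 × 9.00 = 9.70×10⁻⁴ Pa/m

9.7×10⁻⁴ Pa/m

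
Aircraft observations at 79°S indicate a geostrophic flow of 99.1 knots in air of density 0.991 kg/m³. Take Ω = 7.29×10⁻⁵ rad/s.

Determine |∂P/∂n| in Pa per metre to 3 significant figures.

Coriolis parameter at 79°S:
f = 2Ω sin φ = 2 × 7.29×10⁻⁵ × sin 79° = 1.43×10⁻⁴ s⁻¹
Wind speed in SI: 99.1 knots = 51.0 m/s
Geostrophic balance rearranged: |∂P/∂n| = f ρ V_g
|∂P/∂n| = 1.43×10⁻⁴ × 0.991 × 51.0 = 7.23×10⁻³ Pa/m

7.23×10⁻³ Pa/m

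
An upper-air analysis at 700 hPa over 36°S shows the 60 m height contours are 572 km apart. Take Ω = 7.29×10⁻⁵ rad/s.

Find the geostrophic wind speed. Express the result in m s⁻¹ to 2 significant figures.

12 m s⁻¹

Coriolis parameter at 36°S:
f = 2Ω sin φ = 2 × 7.29×10⁻⁵ × sin 36° = 8.57×10⁻⁵ s⁻¹
Height gradient: |∂Z/∂n| = 60 m / 572000 m = 1.05×10⁻⁴
On a pressure surface, geostrophic balance gives V_g = (g/f)|∂Z/∂n|:
V_g = 9.81 × 1.05×10⁻⁴ / 8.57×10⁻⁵ = 12.0 m/s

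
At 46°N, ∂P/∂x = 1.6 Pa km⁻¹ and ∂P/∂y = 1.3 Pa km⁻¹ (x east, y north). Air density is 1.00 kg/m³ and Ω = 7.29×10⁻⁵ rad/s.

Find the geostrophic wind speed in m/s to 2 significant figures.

Coriolis parameter at 46°N:
f = 2Ω sin φ = 2 × 7.29×10⁻⁵ × sin 46° = 1.05×10⁻⁴ s⁻¹
Component geostrophic relations (x east, y north):
u_g = −(1/(fρ)) ∂P/∂y,  v_g = (1/(fρ)) ∂P/∂x
u_g = −(1.3×10⁻³)/(1.05×10⁻⁴ × 1.00) = −12.4 m/s;  v_g = (1.6×10⁻³)/(1.05×10⁻⁴ × 1.00) = 15.3 m/s
|V_g| = √(u_g² + v_g²) = 19.7 m/s

20 m/s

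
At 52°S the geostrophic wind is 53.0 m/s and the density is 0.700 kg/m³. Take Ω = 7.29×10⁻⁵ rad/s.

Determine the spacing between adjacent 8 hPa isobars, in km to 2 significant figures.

Coriolis parameter at 52°S:
f = 2Ω sin φ = 2 × 7.29×10⁻⁵ × sin 52° = 1.15×10⁻⁴ s⁻¹
Geostrophic balance rearranged: |∂P/∂n| = f ρ V_g
|∂P/∂n| = 1.15×10⁻⁴ × 0.700 × 53.0 = 4.26×10⁻³ Pa/m
Isobar spacing: Δn = ΔP/|∂P/∂n| = 800 Pa / 4.26×10⁻³ Pa/m = 187684 m ≈ 190 km

190 km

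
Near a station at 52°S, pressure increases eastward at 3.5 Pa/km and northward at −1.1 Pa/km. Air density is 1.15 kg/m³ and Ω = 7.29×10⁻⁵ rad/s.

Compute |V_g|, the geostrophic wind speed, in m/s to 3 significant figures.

Coriolis parameter at 52°S:
f = 2Ω sin φ = 2 × 7.29×10⁻⁵ × sin 52° = 1.15×10⁻⁴ s⁻¹
In the Southern Hemisphere f is negative: f = −1.15×10⁻⁴ s⁻¹.
Component geostrophic relations (x east, y north):
u_g = −(1/(fρ)) ∂P/∂y,  v_g = (1/(fρ)) ∂P/∂x
u_g = −(−1.1×10⁻³)/(−1.15×10⁻⁴ × 1.15) = −8.33 m/s;  v_g = (3.5×10⁻³)/(−1.15×10⁻⁴ × 1.15) = −26.5 m/s
|V_g| = √(u_g² + v_g²) = 27.8 m/s

27.8 m/s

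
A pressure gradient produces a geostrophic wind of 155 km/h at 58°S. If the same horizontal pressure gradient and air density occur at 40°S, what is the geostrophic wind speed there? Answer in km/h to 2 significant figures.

200 km/h

With the same pressure gradient and density, V_g ∝ 1/f ∝ 1/sin φ.
V₂ = V₁ · sin φ₁ / sin φ₂ = 155 × sin 58° / sin 40°
V₂ = 155 × 0.8480/0.6428 = 200 km/h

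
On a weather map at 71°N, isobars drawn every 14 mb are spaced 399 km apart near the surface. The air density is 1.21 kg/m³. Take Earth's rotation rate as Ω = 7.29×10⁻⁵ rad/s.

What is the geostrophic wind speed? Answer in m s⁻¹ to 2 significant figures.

Coriolis parameter at 71°N:
f = 2Ω sin φ = 2 × 7.29×10⁻⁵ × sin 71° = 1.38×10⁻⁴ s⁻¹
Pressure gradient: |∂P/∂n| = 1400 Pa / 399000 m = 3.51×10⁻³ Pa/m
Geostrophic balance (pressure-gradient force = Coriolis force):
V_g = (1/(fρ)) |∂P/∂n| = 3.51×10⁻³ / (1.38×10⁻⁴ × 1.21) = 21.0 m/s

21 m s⁻¹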